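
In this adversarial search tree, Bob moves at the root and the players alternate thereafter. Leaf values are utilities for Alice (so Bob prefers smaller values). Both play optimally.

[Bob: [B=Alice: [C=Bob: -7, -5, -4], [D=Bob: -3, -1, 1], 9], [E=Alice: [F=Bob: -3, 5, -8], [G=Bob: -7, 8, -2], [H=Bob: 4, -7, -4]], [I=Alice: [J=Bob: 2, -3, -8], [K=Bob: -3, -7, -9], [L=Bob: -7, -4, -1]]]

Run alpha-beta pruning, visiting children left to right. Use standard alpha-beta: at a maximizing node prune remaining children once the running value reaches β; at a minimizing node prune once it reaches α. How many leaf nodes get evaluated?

C [α=-∞,β=+∞]: v=-7
D [α=-7,β=+∞]: v=-3
B [α=-∞,β=+∞]: v=9
F [α=-∞,β=9]: v=-8
G [α=-8,β=9]: v=-7
H [α=-7,β=9]: v=-7 after child 2 ≤ α → α-cutoff, skip 1
E [α=-∞,β=9]: v=-7
J [α=-∞,β=-7]: v=-8
K [α=-8,β=-7]: v=-9
L [α=-8,β=-7]: v=-7
I [α=-∞,β=-7]: v=-7
Root [α=-∞,β=+∞]: v=-7
Leaves evaluated: 24 of 25.

24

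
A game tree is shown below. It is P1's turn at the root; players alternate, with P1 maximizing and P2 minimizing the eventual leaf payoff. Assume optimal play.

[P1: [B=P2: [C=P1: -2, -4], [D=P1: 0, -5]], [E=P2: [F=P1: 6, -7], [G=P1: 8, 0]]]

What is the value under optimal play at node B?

C: max(-2, -4) = -2
D: max(0, -5) = 0
B: min(-2, 0) = -2

-2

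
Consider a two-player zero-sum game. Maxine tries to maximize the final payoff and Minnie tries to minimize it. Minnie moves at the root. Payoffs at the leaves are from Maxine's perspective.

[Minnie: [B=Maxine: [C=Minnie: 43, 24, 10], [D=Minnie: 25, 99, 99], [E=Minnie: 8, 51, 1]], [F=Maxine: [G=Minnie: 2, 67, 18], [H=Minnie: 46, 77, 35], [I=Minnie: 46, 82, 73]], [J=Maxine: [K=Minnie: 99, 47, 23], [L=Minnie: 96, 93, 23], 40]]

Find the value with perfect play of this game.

25

C (Minnie): min(43, 24, 10) = 10
D (Minnie): min(25, 99, 99) = 25
E (Minnie): min(8, 51, 1) = 1
B (Maxine): max(10, 25, 1) = 25
G (Minnie): min(2, 67, 18) = 2
H (Minnie): min(46, 77, 35) = 35
I (Minnie): min(46, 82, 73) = 46
F (Maxine): max(2, 35, 46) = 46
K (Minnie): min(99, 47, 23) = 23
L (Minnie): min(96, 93, 23) = 23
J (Maxine): max(23, 23, 40) = 40
Root (Minnie): min(25, 46, 40) = 25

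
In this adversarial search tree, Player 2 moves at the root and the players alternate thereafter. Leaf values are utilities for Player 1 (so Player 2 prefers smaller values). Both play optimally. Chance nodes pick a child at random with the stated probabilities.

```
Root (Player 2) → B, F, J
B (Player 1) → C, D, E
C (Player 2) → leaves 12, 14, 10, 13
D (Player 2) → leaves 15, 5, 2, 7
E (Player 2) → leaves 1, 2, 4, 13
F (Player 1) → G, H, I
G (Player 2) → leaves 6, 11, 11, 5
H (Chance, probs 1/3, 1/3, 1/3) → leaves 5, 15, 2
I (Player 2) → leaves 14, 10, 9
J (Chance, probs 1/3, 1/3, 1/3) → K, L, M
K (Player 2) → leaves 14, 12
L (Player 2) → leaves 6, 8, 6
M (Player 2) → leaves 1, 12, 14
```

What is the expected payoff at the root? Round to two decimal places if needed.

C (Player 2): min(12, 14, 10, 13) = 10
D (Player 2): min(15, 5, 2, 7) = 2
E (Player 2): min(1, 2, 4, 13) = 1
B (Player 1): max(10, 2, 1) = 10
G (Player 2): min(6, 11, 11, 5) = 5
H (Chance): 1/3·5 + 1/3·15 + 1/3·2 = 7.33
I (Player 2): min(14, 10, 9) = 9
F (Player 1): max(5, 7.33, 9) = 9
K (Player 2): min(14, 12) = 12
L (Player 2): min(6, 8, 6) = 6
M (Player 2): min(1, 12, 14) = 1
J (Chance): 1/3·12 + 1/3·6 + 1/3·1 = 6.33
Root (Player 2): min(10, 9, 6.33) = 6.33

6.33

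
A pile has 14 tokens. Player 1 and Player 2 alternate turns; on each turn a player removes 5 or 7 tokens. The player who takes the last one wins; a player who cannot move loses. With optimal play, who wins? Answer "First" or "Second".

Second

W/L table (W = player to move can force a win):
i:   0  1  2  3  4  5  6  7  8  9 10 11 12 13 14
     L  L  L  L  L  W  W  W  W  W  W  W  L  L  L
Position 14 is L, so the second player wins.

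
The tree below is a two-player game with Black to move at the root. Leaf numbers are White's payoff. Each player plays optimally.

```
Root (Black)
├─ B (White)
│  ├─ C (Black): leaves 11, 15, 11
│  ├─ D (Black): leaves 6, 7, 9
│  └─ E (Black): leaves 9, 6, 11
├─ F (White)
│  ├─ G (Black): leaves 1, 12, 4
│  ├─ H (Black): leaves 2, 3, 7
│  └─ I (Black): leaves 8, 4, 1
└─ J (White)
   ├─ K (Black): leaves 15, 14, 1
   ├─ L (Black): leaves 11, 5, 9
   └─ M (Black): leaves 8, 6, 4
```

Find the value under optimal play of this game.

C (Black): min(11, 15, 11) = 11
D (Black): min(6, 7, 9) = 6
E (Black): min(9, 6, 11) = 6
B (White): max(11, 6, 6) = 11
G (Black): min(1, 12, 4) = 1
H (Black): min(2, 3, 7) = 2
I (Black): min(8, 4, 1) = 1
F (White): max(1, 2, 1) = 2
K (Black): min(15, 14, 1) = 1
L (Black): min(11, 5, 9) = 5
M (Black): min(8, 6, 4) = 4
J (White): max(1, 5, 4) = 5
Root (Black): min(11, 2, 5) = 2

2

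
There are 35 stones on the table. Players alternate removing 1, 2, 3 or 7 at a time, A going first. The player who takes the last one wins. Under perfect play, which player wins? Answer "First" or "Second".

W/L table (W = player to move can force a win):
i:   0  1  2  3  4  5  6  7  8  9 10 11 12 13 14 15 16 17 18 19 20 21 22 23 24 25 26 27 28 29 30 31 32 33 34 35
     L  W  W  W  L  W  W  W  L  W  W  W  L  W  W  W  L  W  W  W  L  W  W  W  L  W  W  W  L  W  W  W  L  W  W  W
Position 35 is W, so the first player wins.

First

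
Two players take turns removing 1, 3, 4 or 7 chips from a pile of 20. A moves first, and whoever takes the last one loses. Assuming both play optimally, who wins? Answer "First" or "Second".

W/L table (W = player to move can force a win):
i:   0  1  2  3  4  5  6  7  8  9 10 11 12 13 14 15 16 17 18 19 20
     W  L  W  L  W  W  W  W  W  L  W  L  W  W  W  W  W  L  W  L  W
Position 20 is W, so the first player wins.

First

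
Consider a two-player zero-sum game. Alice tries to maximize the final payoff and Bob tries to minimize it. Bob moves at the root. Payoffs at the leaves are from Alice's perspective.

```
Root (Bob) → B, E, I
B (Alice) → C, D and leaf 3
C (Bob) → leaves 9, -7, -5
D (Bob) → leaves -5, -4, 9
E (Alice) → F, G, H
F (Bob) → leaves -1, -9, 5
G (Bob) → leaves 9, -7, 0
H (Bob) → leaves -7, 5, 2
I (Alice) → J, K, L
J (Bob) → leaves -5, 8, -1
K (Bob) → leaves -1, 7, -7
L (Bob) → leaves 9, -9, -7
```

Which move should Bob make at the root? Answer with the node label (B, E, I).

C (Bob): min(9, -7, -5) = -7
D (Bob): min(-5, -4, 9) = -5
B (Alice): max(-7, -5, 3) = 3
F (Bob): min(-1, -9, 5) = -9
G (Bob): min(9, -7, 0) = -7
H (Bob): min(-7, 5, 2) = -7
E (Alice): max(-9, -7, -7) = -7
J (Bob): min(-5, 8, -1) = -5
K (Bob): min(-1, 7, -7) = -7
L (Bob): min(9, -9, -7) = -9
I (Alice): max(-5, -7, -9) = -5
Root (Bob): min(3, -7, -5) = -7
Bob picks the child with the lowest value: E (value -7).

E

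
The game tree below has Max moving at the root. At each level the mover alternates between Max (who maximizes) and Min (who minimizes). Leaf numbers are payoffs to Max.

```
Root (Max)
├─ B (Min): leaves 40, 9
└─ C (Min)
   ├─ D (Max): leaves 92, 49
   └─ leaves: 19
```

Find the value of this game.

19

B (Min): min(40, 9) = 9
D (Max): max(92, 49) = 92
C (Min): min(92, 19) = 19
Root (Max): max(9, 19) = 19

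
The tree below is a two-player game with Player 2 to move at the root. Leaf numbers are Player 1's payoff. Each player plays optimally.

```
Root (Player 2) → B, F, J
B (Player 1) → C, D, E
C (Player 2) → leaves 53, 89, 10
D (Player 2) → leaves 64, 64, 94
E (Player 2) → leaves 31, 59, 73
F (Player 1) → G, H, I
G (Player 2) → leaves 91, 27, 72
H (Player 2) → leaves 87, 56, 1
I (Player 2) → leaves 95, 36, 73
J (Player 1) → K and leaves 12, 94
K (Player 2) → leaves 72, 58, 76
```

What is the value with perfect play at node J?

K: min(72, 58, 76) = 58
J: max(58, 12, 94) = 94

94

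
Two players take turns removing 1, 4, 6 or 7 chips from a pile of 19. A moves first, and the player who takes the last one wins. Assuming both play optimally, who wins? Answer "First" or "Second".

i:   0  1  2  3  4  5  6  7  8  9 10 11 12 13 14 15 16 17 18 19
     L  W  L  W  W  L  W  W  W  W  L  W  W  L  W  L  W  W  L  W
Position 19 is W, so the first player wins.

First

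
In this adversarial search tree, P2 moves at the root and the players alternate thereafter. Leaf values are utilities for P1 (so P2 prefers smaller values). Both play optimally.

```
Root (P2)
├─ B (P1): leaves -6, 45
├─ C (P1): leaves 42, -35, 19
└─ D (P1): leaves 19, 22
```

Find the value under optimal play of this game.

B (P1): max(-6, 45) = 45
C (P1): max(42, -35, 19) = 42
D (P1): max(19, 22) = 22
Root (P2): min(45, 42, 22) = 22

22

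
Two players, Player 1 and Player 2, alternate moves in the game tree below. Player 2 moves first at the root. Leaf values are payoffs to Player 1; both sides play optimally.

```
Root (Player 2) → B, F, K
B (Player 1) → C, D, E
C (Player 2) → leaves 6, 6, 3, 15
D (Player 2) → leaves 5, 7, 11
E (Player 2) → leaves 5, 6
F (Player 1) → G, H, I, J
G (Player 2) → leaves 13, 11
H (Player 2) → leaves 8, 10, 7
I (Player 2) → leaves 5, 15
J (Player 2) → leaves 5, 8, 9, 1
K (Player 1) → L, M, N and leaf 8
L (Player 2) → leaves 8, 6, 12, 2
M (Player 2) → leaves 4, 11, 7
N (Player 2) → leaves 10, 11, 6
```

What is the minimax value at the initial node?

C (Player 2): min(6, 6, 3, 15) = 3
D (Player 2): min(5, 7, 11) = 5
E (Player 2): min(5, 6) = 5
B (Player 1): max(3, 5, 5) = 5
G (Player 2): min(13, 11) = 11
H (Player 2): min(8, 10, 7) = 7
I (Player 2): min(5, 15) = 5
J (Player 2): min(5, 8, 9, 1) = 1
F (Player 1): max(11, 7, 5, 1) = 11
L (Player 2): min(8, 6, 12, 2) = 2
M (Player 2): min(4, 11, 7) = 4
N (Player 2): min(10, 11, 6) = 6
K (Player 1): max(2, 4, 6, 8) = 8
Root (Player 2): min(5, 11, 8) = 5

5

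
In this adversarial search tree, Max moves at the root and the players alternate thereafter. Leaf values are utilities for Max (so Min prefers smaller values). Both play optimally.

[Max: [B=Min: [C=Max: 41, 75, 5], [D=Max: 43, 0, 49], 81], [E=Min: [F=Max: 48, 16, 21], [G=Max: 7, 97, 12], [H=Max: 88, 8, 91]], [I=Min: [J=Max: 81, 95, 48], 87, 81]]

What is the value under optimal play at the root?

81

C (Max): max(41, 75, 5) = 75
D (Max): max(43, 0, 49) = 49
B (Min): min(75, 49, 81) = 49
F (Max): max(48, 16, 21) = 48
G (Max): max(7, 97, 12) = 97
H (Max): max(88, 8, 91) = 91
E (Min): min(48, 97, 91) = 48
J (Max): max(81, 95, 48) = 95
I (Min): min(95, 87, 81) = 81
Root (Max): max(49, 48, 81) = 81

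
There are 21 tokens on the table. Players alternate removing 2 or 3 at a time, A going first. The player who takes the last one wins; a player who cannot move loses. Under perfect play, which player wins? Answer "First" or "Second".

Second

W/L table (W = player to move can force a win):
i:   0  1  2  3  4  5  6  7  8  9 10 11 12 13 14 15 16 17 18 19 20 21
     L  L  W  W  W  L  L  W  W  W  L  L  W  W  W  L  L  W  W  W  L  L
Position 21 is L, so the second player wins.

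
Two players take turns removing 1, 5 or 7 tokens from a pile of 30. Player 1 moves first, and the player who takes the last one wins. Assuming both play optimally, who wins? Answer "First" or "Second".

Second

i:   0  1  2  3  4  5  6  7  8  9 10 11 12 13 14 15 16 17 18 19 20 21 22 23 24 25 26 27 28 29 30
     L  W  L  W  L  W  L  W  L  W  L  W  L  W  L  W  L  W  L  W  L  W  L  W  L  W  L  W  L  W  L
Position 30 is L, so the second player wins.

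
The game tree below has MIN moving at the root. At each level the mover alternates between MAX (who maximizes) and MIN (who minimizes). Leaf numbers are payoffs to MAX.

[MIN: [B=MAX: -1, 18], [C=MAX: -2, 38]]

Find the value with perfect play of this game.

18

B (MAX): max(-1, 18) = 18
C (MAX): max(-2, 38) = 38
Root (MIN): min(18, 38) = 18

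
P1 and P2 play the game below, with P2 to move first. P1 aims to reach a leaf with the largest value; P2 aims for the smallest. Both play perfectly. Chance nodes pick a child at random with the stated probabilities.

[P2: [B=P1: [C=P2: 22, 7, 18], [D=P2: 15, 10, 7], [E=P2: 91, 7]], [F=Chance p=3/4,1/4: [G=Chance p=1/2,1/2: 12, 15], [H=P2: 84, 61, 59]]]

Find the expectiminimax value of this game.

C (P2): min(22, 7, 18) = 7
D (P2): min(15, 10, 7) = 7
E (P2): min(91, 7) = 7
B (P1): max(7, 7, 7) = 7
G (Chance): 1/2·12 + 1/2·15 = 13.5
H (P2): min(84, 61, 59) = 59
F (Chance): 3/4·13.5 + 1/4·59 = 24.88
Root (P2): min(7, 24.88) = 7

7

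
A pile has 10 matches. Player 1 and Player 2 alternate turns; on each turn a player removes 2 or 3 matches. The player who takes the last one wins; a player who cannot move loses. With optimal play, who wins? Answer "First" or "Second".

Positions where the player to move wins (W) vs loses (L):
i:   0  1  2  3  4  5  6  7  8  9 10
     L  L  W  W  W  L  L  W  W  W  L
Position 10 is L, so the second player wins.

Second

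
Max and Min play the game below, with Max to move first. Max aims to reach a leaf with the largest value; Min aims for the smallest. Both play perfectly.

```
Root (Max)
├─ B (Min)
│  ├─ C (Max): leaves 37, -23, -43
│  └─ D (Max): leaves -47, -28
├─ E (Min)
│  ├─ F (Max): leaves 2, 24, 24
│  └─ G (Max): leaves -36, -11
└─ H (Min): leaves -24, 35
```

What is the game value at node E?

-11

F: max(2, 24, 24) = 24
G: max(-36, -11) = -11
E: min(24, -11) = -11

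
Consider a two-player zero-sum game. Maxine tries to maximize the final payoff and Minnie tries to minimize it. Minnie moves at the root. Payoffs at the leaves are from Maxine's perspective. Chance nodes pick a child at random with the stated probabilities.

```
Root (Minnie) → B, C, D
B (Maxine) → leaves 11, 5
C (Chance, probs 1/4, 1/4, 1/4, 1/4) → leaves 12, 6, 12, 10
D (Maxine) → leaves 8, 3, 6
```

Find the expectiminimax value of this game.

8

B (Maxine): max(11, 5) = 11
C (Chance): 1/4·12 + 1/4·6 + 1/4·12 + 1/4·10 = 10
D (Maxine): max(8, 3, 6) = 8
Root (Minnie): min(11, 10, 8) = 8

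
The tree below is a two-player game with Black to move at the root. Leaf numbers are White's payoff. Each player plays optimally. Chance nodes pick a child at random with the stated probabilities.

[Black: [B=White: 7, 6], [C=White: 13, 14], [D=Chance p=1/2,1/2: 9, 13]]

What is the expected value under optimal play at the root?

7

B (White): max(7, 6) = 7
C (White): max(13, 14) = 14
D (Chance): 1/2·9 + 1/2·13 = 11
Root (Black): min(7, 14, 11) = 7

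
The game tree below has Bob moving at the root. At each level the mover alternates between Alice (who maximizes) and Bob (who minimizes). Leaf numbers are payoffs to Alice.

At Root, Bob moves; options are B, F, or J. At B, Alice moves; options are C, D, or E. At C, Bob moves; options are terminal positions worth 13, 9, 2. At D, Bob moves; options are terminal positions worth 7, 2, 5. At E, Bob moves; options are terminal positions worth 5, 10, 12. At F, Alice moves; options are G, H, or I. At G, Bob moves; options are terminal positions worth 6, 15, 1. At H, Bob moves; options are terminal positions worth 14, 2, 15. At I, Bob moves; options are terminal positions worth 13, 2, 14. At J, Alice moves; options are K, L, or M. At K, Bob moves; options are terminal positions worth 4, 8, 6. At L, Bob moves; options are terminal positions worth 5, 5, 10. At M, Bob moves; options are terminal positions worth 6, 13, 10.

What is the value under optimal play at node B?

C: min(13, 9, 2) = 2
D: min(7, 2, 5) = 2
E: min(5, 10, 12) = 5
B: max(2, 2, 5) = 5

5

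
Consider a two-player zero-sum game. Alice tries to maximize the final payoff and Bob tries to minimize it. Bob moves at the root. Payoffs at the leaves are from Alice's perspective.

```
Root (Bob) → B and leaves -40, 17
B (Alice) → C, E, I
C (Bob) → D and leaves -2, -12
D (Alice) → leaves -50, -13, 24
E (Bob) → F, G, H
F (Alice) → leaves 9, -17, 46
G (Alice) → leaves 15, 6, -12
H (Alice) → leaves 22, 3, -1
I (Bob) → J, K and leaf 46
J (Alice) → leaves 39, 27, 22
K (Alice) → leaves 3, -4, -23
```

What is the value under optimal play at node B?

15

D: max(-50, -13, 24) = 24
C: min(24, -2, -12) = -12
F: max(9, -17, 46) = 46
G: max(15, 6, -12) = 15
H: max(22, 3, -1) = 22
E: min(46, 15, 22) = 15
J: max(39, 27, 22) = 39
K: max(3, -4, -23) = 3
I: min(39, 3, 46) = 3
B: max(-12, 15, 3) = 15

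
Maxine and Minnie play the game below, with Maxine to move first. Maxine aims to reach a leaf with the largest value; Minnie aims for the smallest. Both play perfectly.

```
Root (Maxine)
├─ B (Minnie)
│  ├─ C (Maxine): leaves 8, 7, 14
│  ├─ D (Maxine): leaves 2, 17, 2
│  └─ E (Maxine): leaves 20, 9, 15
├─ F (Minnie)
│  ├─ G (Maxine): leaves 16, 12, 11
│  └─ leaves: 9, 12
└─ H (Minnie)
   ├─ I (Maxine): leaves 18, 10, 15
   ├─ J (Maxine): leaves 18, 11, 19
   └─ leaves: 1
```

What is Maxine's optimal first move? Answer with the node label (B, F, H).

C (Maxine): max(8, 7, 14) = 14
D (Maxine): max(2, 17, 2) = 17
E (Maxine): max(20, 9, 15) = 20
B (Minnie): min(14, 17, 20) = 14
G (Maxine): max(16, 12, 11) = 16
F (Minnie): min(16, 9, 12) = 9
I (Maxine): max(18, 10, 15) = 18
J (Maxine): max(18, 11, 19) = 19
H (Minnie): min(18, 19, 1) = 1
Root (Maxine): max(14, 9, 1) = 14
Maxine picks the child with the highest value: B (value 14).

B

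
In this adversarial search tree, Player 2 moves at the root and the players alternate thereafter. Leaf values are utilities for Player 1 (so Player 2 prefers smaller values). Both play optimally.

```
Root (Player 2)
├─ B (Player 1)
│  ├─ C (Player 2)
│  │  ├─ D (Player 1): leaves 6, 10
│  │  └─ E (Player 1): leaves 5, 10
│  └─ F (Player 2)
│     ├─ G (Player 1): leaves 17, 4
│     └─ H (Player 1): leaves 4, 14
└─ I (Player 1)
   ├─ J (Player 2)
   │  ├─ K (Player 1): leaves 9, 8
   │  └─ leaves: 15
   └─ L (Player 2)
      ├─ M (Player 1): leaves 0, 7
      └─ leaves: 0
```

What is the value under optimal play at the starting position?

D (Player 1): max(6, 10) = 10
E (Player 1): max(5, 10) = 10
C (Player 2): min(10, 10) = 10
G (Player 1): max(17, 4) = 17
H (Player 1): max(4, 14) = 14
F (Player 2): min(17, 14) = 14
B (Player 1): max(10, 14) = 14
K (Player 1): max(9, 8) = 9
J (Player 2): min(9, 15) = 9
M (Player 1): max(0, 7) = 7
L (Player 2): min(7, 0) = 0
I (Player 1): max(9, 0) = 9
Root (Player 2): min(14, 9) = 9

9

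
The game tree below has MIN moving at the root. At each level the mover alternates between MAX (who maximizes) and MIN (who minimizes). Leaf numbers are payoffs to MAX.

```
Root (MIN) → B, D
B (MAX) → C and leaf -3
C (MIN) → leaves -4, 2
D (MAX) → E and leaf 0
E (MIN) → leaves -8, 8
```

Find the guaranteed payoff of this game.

-3

C (MIN): min(-4, 2) = -4
B (MAX): max(-4, -3) = -3
E (MIN): min(-8, 8) = -8
D (MAX): max(-8, 0) = 0
Root (MIN): min(-3, 0) = -3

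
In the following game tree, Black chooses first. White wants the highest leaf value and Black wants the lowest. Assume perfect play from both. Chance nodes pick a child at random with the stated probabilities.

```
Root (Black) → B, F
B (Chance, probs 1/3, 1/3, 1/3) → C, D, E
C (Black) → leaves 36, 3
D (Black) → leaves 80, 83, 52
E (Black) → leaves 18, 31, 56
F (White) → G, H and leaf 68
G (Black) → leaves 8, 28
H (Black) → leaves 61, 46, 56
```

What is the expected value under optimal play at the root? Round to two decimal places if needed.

C (Black): min(36, 3) = 3
D (Black): min(80, 83, 52) = 52
E (Black): min(18, 31, 56) = 18
B (Chance): 1/3·3 + 1/3·52 + 1/3·18 = 24.33
G (Black): min(8, 28) = 8
H (Black): min(61, 46, 56) = 46
F (White): max(8, 46, 68) = 68
Root (Black): min(24.33, 68) = 24.33

24.33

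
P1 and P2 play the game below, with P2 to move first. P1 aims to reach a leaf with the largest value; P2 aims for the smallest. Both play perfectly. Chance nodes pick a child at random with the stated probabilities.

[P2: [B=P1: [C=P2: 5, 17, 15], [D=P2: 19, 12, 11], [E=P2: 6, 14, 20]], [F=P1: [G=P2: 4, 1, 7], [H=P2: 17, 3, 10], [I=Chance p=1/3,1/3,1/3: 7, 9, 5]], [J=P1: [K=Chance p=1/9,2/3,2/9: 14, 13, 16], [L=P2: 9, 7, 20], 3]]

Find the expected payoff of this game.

C (P2): min(5, 17, 15) = 5
D (P2): min(19, 12, 11) = 11
E (P2): min(6, 14, 20) = 6
B (P1): max(5, 11, 6) = 11
G (P2): min(4, 1, 7) = 1
H (P2): min(17, 3, 10) = 3
I (Chance): 1/3·7 + 1/3·9 + 1/3·5 = 7
F (P1): max(1, 3, 7) = 7
K (Chance): 1/9·14 + 2/3·13 + 2/9·16 = 13.78
L (P2): min(9, 7, 20) = 7
J (P1): max(13.78, 7, 3) = 13.78
Root (P2): min(11, 7, 13.78) = 7

7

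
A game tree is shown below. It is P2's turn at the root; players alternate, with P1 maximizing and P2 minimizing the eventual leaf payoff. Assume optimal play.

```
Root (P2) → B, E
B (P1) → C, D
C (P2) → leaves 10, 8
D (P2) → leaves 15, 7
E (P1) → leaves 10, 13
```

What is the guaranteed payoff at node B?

C: min(10, 8) = 8
D: min(15, 7) = 7
B: max(8, 7) = 8

8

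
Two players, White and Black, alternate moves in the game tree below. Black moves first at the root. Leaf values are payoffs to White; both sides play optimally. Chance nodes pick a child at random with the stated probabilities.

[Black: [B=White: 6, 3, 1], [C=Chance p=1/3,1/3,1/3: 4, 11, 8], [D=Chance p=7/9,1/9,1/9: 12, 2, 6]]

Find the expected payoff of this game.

B (White): max(6, 3, 1) = 6
C (Chance): 1/3·4 + 1/3·11 + 1/3·8 = 7.67
D (Chance): 7/9·12 + 1/9·2 + 1/9·6 = 10.22
Root (Black): min(6, 7.67, 10.22) = 6

6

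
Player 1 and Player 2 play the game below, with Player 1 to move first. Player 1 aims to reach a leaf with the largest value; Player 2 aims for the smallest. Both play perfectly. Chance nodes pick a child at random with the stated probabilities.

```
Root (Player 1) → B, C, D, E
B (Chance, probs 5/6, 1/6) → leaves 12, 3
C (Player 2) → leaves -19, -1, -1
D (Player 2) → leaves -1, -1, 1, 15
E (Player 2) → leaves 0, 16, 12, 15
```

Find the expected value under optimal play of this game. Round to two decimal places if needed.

B (Chance): 5/6·12 + 1/6·3 = 10.5
C (Player 2): min(-19, -1, -1) = -19
D (Player 2): min(-1, -1, 1, 15) = -1
E (Player 2): min(0, 16, 12, 15) = 0
Root (Player 1): max(10.5, -19, -1, 0) = 10.5

10.5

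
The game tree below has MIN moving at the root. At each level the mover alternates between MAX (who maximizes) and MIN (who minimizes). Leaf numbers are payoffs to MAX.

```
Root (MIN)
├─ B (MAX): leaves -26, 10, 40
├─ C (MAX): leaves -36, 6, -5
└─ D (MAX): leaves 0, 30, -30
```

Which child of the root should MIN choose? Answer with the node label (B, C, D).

B (MAX): max(-26, 10, 40) = 40
C (MAX): max(-36, 6, -5) = 6
D (MAX): max(0, 30, -30) = 30
Root (MIN): min(40, 6, 30) = 6
MIN picks the child with the lowest value: C (value 6).

C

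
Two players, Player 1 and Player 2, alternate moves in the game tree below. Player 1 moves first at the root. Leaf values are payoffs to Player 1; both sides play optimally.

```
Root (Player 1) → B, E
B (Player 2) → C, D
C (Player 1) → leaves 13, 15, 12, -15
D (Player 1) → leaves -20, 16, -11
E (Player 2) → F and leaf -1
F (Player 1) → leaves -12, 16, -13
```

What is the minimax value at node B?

15

C: max(13, 15, 12, -15) = 15
D: max(-20, 16, -11) = 16
B: min(15, 16) = 15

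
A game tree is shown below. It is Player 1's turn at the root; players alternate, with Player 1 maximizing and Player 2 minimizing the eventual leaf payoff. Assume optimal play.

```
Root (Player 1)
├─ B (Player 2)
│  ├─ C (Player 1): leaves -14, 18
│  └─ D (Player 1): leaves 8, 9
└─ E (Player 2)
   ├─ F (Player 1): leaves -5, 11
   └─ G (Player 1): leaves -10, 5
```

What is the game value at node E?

F: max(-5, 11) = 11
G: max(-10, 5) = 5
E: min(11, 5) = 5

5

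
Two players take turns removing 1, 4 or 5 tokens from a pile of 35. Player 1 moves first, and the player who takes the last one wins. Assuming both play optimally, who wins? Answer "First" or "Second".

Positions where the player to move wins (W) vs loses (L):
i:   0  1  2  3  4  5  6  7  8  9 10 11 12 13 14 15 16 17 18 19 20 21 22 23 24 25 26 27 28 29 30 31 32 33 34 35
     L  W  L  W  W  W  W  W  L  W  L  W  W  W  W  W  L  W  L  W  W  W  W  W  L  W  L  W  W  W  W  W  L  W  L  W
Position 35 is W, so the first player wins.

First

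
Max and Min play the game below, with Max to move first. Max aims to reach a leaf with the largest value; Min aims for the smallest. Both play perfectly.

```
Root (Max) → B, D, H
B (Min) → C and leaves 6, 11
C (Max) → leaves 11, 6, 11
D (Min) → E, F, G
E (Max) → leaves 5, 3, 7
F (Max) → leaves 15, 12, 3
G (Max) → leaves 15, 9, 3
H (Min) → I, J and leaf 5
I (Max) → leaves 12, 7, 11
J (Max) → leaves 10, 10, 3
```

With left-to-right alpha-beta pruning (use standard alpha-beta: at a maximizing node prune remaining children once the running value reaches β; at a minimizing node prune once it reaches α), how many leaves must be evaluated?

17

C [α=-∞,β=+∞]: v=11
B [α=-∞,β=+∞]: v=6
E [α=6,β=+∞]: v=7
F [α=6,β=7]: v=15 after child 1 ≥ β → β-cutoff, skip 2
G [α=6,β=7]: v=15 after child 1 ≥ β → β-cutoff, skip 2
D [α=6,β=+∞]: v=7
I [α=7,β=+∞]: v=12
J [α=7,β=12]: v=10
H [α=7,β=+∞]: v=5
Root [α=-∞,β=+∞]: v=7
Leaves evaluated: 17 of 21.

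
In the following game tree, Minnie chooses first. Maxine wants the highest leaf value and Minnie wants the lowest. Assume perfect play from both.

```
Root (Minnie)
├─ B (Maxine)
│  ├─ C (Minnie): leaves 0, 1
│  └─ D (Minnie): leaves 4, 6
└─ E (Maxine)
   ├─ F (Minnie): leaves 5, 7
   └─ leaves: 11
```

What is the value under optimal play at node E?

F: min(5, 7) = 5
E: max(5, 11) = 11

11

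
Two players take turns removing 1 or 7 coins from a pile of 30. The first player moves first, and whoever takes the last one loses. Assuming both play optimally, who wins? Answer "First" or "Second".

First

Compute winning (W) and losing (L) positions by backward induction:
i:   0  1  2  3  4  5  6  7  8  9 10 11 12 13 14 15 16 17 18 19 20 21 22 23 24 25 26 27 28 29 30
     W  L  W  L  W  L  W  L  W  L  W  L  W  L  W  L  W  L  W  L  W  L  W  L  W  L  W  L  W  L  W
Position 30 is W, so the first player wins.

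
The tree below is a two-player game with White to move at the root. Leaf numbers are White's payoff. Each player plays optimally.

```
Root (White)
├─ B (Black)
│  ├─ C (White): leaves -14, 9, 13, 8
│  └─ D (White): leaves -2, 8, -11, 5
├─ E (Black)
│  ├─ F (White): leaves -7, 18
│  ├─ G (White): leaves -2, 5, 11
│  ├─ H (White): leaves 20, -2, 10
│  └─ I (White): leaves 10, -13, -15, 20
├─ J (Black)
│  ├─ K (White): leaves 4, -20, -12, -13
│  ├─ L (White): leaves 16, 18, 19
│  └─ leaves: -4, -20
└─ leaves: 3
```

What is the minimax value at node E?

F: max(-7, 18) = 18
G: max(-2, 5, 11) = 11
H: max(20, -2, 10) = 20
I: max(10, -13, -15, 20) = 20
E: min(18, 11, 20, 20) = 11

11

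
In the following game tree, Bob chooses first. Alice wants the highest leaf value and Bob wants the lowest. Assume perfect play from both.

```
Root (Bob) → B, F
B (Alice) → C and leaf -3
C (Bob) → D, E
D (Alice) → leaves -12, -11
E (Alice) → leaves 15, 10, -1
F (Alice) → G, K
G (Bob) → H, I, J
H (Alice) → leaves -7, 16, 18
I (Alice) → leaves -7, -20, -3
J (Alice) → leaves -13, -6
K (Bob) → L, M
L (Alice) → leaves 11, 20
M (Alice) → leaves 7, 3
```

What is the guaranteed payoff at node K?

L: max(11, 20) = 20
M: max(7, 3) = 7
K: min(20, 7) = 7

7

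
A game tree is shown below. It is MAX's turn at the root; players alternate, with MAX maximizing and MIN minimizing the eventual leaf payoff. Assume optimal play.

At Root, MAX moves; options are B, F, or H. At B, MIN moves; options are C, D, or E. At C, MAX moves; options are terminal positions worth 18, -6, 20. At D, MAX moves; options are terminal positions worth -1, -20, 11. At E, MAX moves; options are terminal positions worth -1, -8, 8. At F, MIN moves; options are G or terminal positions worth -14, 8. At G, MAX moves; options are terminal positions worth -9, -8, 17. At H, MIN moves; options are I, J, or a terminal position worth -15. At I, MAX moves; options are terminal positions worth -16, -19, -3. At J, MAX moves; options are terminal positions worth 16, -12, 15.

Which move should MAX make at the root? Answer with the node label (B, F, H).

C (MAX): max(18, -6, 20) = 20
D (MAX): max(-1, -20, 11) = 11
E (MAX): max(-1, -8, 8) = 8
B (MIN): min(20, 11, 8) = 8
G (MAX): max(-9, -8, 17) = 17
F (MIN): min(17, -14, 8) = -14
I (MAX): max(-16, -19, -3) = -3
J (MAX): max(16, -12, 15) = 16
H (MIN): min(-3, 16, -15) = -15
Root (MAX): max(8, -14, -15) = 8
MAX picks the child with the highest value: B (value 8).

B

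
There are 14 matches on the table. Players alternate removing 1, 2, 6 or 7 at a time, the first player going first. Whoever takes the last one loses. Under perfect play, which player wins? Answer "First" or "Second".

Compute winning (W) and losing (L) positions by backward induction:
i:   0  1  2  3  4  5  6  7  8  9 10 11 12 13 14
     W  L  W  W  L  W  W  W  W  L  W  W  L  W  W
Position 14 is W, so the first player wins.

First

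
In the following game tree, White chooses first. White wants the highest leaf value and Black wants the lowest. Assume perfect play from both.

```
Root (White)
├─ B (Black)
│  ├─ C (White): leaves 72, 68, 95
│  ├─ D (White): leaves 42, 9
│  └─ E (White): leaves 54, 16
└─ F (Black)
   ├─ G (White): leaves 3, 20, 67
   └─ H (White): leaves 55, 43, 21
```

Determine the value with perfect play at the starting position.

C (White): max(72, 68, 95) = 95
D (White): max(42, 9) = 42
E (White): max(54, 16) = 54
B (Black): min(95, 42, 54) = 42
G (White): max(3, 20, 67) = 67
H (White): max(55, 43, 21) = 55
F (Black): min(67, 55) = 55
Root (White): max(42, 55) = 55

55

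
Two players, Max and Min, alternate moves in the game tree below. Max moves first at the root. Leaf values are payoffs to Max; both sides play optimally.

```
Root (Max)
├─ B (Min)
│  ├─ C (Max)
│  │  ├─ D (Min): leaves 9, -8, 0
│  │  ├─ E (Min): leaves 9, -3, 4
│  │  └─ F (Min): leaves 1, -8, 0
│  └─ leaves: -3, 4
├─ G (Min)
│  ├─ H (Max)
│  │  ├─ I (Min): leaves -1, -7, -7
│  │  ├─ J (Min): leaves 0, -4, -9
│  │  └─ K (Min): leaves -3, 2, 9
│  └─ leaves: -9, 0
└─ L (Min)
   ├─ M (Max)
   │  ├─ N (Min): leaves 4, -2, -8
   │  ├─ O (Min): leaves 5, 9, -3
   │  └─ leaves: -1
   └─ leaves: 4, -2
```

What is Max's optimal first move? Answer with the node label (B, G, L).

L

D (Min): min(9, -8, 0) = -8
E (Min): min(9, -3, 4) = -3
F (Min): min(1, -8, 0) = -8
C (Max): max(-8, -3, -8) = -3
B (Min): min(-3, -3, 4) = -3
I (Min): min(-1, -7, -7) = -7
J (Min): min(0, -4, -9) = -9
K (Min): min(-3, 2, 9) = -3
H (Max): max(-7, -9, -3) = -3
G (Min): min(-3, -9, 0) = -9
N (Min): min(4, -2, -8) = -8
O (Min): min(5, 9, -3) = -3
M (Max): max(-8, -3, -1) = -1
L (Min): min(-1, 4, -2) = -2
Root (Max): max(-3, -9, -2) = -2
Max picks the child with the highest value: L (value -2).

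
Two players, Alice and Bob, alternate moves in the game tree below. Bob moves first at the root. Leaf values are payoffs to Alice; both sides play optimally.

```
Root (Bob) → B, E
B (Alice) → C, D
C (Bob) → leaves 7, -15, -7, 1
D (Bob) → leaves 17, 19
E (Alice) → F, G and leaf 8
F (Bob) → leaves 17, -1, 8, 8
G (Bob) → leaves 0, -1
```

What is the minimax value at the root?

C (Bob): min(7, -15, -7, 1) = -15
D (Bob): min(17, 19) = 17
B (Alice): max(-15, 17) = 17
F (Bob): min(17, -1, 8, 8) = -1
G (Bob): min(0, -1) = -1
E (Alice): max(-1, -1, 8) = 8
Root (Bob): min(17, 8) = 8

8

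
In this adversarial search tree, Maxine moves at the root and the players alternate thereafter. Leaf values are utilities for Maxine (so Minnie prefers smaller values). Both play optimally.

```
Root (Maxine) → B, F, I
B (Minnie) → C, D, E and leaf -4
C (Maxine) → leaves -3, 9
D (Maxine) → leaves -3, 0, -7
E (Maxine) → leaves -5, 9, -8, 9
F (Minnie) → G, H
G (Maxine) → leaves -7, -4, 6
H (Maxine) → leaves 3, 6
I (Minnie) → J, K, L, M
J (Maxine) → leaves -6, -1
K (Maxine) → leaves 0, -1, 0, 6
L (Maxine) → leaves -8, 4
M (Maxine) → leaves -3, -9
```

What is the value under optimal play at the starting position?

C (Maxine): max(-3, 9) = 9
D (Maxine): max(-3, 0, -7) = 0
E (Maxine): max(-5, 9, -8, 9) = 9
B (Minnie): min(9, 0, 9, -4) = -4
G (Maxine): max(-7, -4, 6) = 6
H (Maxine): max(3, 6) = 6
F (Minnie): min(6, 6) = 6
J (Maxine): max(-6, -1) = -1
K (Maxine): max(0, -1, 0, 6) = 6
L (Maxine): max(-8, 4) = 4
M (Maxine): max(-3, -9) = -3
I (Minnie): min(-1, 6, 4, -3) = -3
Root (Maxine): max(-4, 6, -3) = 6

6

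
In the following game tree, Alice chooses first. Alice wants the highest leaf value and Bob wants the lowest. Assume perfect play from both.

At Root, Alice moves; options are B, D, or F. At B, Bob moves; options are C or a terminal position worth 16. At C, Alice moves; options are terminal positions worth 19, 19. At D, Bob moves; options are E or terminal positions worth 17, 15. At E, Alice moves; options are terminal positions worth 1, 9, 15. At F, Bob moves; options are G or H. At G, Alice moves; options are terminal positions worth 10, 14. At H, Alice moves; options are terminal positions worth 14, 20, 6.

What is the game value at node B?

16

C: max(19, 19) = 19
B: min(19, 16) = 16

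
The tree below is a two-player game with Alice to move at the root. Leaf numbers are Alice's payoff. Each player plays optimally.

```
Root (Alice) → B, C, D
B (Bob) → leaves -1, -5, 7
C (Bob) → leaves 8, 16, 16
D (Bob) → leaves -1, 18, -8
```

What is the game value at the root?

B (Bob): min(-1, -5, 7) = -5
C (Bob): min(8, 16, 16) = 8
D (Bob): min(-1, 18, -8) = -8
Root (Alice): max(-5, 8, -8) = 8

8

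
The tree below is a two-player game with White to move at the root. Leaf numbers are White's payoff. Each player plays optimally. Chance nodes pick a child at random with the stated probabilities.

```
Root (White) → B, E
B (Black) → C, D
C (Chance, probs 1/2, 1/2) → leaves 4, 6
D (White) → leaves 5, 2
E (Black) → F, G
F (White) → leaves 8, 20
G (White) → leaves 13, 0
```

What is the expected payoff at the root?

C (Chance): 1/2·4 + 1/2·6 = 5
D (White): max(5, 2) = 5
B (Black): min(5, 5) = 5
F (White): max(8, 20) = 20
G (White): max(13, 0) = 13
E (Black): min(20, 13) = 13
Root (White): max(5, 13) = 13

13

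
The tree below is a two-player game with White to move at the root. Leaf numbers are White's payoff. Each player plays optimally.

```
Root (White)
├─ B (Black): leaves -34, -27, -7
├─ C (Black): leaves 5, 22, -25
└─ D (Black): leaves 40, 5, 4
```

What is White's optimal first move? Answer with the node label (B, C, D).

D

B (Black): min(-34, -27, -7) = -34
C (Black): min(5, 22, -25) = -25
D (Black): min(40, 5, 4) = 4
Root (White): max(-34, -25, 4) = 4
White picks the child with the highest value: D (value 4).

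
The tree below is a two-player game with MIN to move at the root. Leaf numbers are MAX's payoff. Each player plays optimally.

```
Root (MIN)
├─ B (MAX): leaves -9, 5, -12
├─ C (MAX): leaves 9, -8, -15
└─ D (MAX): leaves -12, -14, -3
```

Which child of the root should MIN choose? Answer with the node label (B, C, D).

D

B (MAX): max(-9, 5, -12) = 5
C (MAX): max(9, -8, -15) = 9
D (MAX): max(-12, -14, -3) = -3
Root (MIN): min(5, 9, -3) = -3
MIN picks the child with the lowest value: D (value -3).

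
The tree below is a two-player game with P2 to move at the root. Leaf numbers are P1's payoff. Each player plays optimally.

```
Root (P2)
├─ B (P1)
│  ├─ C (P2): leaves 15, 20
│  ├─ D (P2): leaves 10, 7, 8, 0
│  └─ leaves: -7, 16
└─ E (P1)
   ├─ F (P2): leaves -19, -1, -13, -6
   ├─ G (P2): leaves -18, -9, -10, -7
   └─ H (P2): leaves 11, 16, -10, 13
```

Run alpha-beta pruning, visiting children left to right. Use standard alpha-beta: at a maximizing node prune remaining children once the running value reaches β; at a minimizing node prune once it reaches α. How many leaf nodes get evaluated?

17

C [α=-∞,β=+∞]: v=15
D [α=15,β=+∞]: v=10 after child 1 ≤ α → α-cutoff, skip 3
B [α=-∞,β=+∞]: v=16
F [α=-∞,β=16]: v=-19
G [α=-19,β=16]: v=-18
H [α=-18,β=16]: v=-10
E [α=-∞,β=16]: v=-10
Root [α=-∞,β=+∞]: v=-10
Leaves evaluated: 17 of 20.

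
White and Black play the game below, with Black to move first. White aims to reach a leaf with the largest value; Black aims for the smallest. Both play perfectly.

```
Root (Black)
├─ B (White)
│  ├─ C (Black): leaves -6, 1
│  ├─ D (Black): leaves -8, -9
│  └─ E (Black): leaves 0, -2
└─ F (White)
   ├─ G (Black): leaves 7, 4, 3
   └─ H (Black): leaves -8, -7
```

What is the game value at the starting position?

-2

C (Black): min(-6, 1) = -6
D (Black): min(-8, -9) = -9
E (Black): min(0, -2) = -2
B (White): max(-6, -9, -2) = -2
G (Black): min(7, 4, 3) = 3
H (Black): min(-8, -7) = -8
F (White): max(3, -8) = 3
Root (Black): min(-2, 3) = -2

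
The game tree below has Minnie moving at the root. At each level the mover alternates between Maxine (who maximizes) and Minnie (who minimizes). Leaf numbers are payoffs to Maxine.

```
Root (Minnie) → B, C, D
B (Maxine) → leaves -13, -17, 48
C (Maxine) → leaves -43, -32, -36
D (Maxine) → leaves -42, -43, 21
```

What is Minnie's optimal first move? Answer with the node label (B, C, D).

C

B (Maxine): max(-13, -17, 48) = 48
C (Maxine): max(-43, -32, -36) = -32
D (Maxine): max(-42, -43, 21) = 21
Root (Minnie): min(48, -32, 21) = -32
Minnie picks the child with the lowest value: C (value -32).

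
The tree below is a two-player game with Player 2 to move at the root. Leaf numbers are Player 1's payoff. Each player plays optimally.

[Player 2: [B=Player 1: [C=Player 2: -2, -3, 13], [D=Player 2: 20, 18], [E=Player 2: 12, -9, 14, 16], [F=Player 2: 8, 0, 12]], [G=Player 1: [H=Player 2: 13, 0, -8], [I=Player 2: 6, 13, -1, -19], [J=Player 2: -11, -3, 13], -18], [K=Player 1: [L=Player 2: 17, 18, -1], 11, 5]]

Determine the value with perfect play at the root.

C (Player 2): min(-2, -3, 13) = -3
D (Player 2): min(20, 18) = 18
E (Player 2): min(12, -9, 14, 16) = -9
F (Player 2): min(8, 0, 12) = 0
B (Player 1): max(-3, 18, -9, 0) = 18
H (Player 2): min(13, 0, -8) = -8
I (Player 2): min(6, 13, -1, -19) = -19
J (Player 2): min(-11, -3, 13) = -11
G (Player 1): max(-8, -19, -11, -18) = -8
L (Player 2): min(17, 18, -1) = -1
K (Player 1): max(-1, 11, 5) = 11
Root (Player 2): min(18, -8, 11) = -8

-8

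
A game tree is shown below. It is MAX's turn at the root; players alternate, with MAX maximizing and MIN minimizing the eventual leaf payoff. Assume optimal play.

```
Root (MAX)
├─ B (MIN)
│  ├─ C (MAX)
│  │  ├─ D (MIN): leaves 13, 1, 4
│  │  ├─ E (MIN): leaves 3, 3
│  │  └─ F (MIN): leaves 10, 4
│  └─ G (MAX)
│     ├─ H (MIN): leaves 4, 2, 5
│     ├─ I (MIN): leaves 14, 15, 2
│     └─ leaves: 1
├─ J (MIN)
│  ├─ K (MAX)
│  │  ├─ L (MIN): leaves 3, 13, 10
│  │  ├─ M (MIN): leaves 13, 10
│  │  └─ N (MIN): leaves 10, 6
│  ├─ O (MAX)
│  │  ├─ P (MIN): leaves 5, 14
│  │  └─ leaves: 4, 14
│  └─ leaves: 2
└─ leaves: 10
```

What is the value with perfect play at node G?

2

H: min(4, 2, 5) = 2
I: min(14, 15, 2) = 2
G: max(2, 2, 1) = 2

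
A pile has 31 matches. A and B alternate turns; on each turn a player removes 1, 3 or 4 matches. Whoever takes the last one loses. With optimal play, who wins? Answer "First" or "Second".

Second

Compute winning (W) and losing (L) positions by backward induction:
i:   0  1  2  3  4  5  6  7  8  9 10 11 12 13 14 15 16 17 18 19 20 21 22 23 24 25 26 27 28 29 30 31
     W  L  W  L  W  W  W  W  L  W  L  W  W  W  W  L  W  L  W  W  W  W  L  W  L  W  W  W  W  L  W  L
Position 31 is L, so the second player wins.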